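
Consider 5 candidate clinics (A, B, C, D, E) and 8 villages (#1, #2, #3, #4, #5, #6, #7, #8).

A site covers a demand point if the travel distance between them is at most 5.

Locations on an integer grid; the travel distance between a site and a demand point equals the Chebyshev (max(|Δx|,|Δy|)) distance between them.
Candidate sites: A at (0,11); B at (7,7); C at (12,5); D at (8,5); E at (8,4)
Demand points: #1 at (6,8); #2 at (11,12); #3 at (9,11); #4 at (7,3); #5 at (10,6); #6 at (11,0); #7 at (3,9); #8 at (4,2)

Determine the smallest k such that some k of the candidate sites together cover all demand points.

Coverage sets (demand points within 5 of each site):
  A: {#7}
  B: {#1, #2, #3, #4, #5, #7, #8}
  C: {#4, #5, #6}
  D: {#1, #4, #5, #6, #7, #8}
  E: {#1, #4, #5, #6, #7, #8}
No single site covers all 8 demand points.
But {B, C} covers everything, so the minimum is 2.

2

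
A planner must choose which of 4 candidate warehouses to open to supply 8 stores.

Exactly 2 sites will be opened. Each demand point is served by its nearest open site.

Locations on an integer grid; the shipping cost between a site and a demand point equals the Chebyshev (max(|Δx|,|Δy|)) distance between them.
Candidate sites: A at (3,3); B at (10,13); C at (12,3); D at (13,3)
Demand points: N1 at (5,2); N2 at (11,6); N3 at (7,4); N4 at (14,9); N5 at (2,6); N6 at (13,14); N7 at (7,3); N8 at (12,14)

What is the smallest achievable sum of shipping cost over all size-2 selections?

29

Open {A, B}.
  N1→A 2, N2→B 7, N3→A 4, N4→B 4, N5→A 3, N6→B 3, N7→A 4, N8→B 2  ⇒ total 29.
Compare {B, C}: total 37.
Compare {B, D}: total 40.
No size-2 selection does better; minimum is 29.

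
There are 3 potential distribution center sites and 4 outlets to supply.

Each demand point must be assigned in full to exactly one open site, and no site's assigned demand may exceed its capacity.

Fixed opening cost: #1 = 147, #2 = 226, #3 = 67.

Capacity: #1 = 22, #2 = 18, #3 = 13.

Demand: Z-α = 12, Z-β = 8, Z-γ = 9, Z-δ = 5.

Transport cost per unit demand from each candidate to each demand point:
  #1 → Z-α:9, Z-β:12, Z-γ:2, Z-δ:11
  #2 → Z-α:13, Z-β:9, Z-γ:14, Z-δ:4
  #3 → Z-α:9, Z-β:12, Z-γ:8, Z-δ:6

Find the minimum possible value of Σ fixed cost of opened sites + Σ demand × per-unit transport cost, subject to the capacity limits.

466

Open {#1, #3}; cheapest assignment that respects the capacities:
  #1 (cap 22, load 21): Z-α, Z-γ — cost 12×9 + 9×2 = 126
  #3 (cap 13, load 13): Z-β, Z-δ — cost 8×12 + 5×6 = 126
  Shipping 252, fixed 214 → total 466.
  Any other capacity-feasible assignment to {#1, #3} ships for at least 252.
Compare {#1, #2}: its best feasible assignment gives total 591.
Compare {#1, #2, #3}: its best feasible assignment gives total 658.
Every other set of open sites that can feasibly serve all demand totals ≥ 591 even under its best assignment. Minimum: 466.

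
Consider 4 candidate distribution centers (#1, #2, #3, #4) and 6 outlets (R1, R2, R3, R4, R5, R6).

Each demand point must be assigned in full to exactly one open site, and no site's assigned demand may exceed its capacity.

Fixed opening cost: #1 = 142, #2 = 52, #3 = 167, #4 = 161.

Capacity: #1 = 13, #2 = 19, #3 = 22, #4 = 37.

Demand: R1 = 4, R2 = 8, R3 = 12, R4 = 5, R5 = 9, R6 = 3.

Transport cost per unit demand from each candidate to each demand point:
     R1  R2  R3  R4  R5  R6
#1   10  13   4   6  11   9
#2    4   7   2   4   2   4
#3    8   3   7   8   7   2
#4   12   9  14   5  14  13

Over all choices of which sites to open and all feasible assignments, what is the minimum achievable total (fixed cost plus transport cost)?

Open {#2, #3}; cheapest assignment that respects the capacities:
  #2 (cap 19, load 19): R1, R3, R6 — cost 4×4 + 12×2 + 3×4 = 52
  #3 (cap 22, load 22): R2, R4, R5 — cost 8×3 + 5×8 + 9×7 = 127
  Shipping 179, fixed 219 → total 398.
  Any other capacity-feasible assignment to {#2, #3} ships for at least 179.
Compare {#2, #4}: its best feasible assignment gives total 488.
Compare {#1, #2, #3}: its best feasible assignment gives total 493.
Every other set of open sites that can feasibly serve all demand totals ≥ 488 even under its best assignment. Minimum: 398.

398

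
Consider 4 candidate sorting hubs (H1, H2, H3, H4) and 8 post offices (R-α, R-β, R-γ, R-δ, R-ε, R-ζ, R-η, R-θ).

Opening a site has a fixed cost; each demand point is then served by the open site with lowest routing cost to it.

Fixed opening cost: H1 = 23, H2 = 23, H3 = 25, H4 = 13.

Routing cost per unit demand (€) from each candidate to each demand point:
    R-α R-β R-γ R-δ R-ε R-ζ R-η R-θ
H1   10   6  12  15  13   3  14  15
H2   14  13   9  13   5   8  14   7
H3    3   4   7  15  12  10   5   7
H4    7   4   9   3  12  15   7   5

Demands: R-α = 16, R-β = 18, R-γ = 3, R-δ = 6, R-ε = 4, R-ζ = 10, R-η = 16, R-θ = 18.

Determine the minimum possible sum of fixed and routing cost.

463

Open {H1, H2, H3, H4}: assign each demand point to its cheapest open site.
  R-α→H3 16×3=48, R-β→H3 18×4=72, R-γ→H3 3×7=21, R-δ→H4 6×3=18, R-ε→H2 4×5=20, R-ζ→H1 10×3=30, R-η→H3 16×5=80, R-θ→H4 18×5=90
  routing cost 379, fixed 84 → total 463.
Compare {H1, H3, H4}: routing cost 407 + fixed 61 = 468.
Compare {H2, H3, H4}: routing cost 429 + fixed 61 = 490.
Compare {H3, H4}: routing cost 477 + fixed 38 = 515.
All other subsets cost ≥ 468. Minimum total cost: 463.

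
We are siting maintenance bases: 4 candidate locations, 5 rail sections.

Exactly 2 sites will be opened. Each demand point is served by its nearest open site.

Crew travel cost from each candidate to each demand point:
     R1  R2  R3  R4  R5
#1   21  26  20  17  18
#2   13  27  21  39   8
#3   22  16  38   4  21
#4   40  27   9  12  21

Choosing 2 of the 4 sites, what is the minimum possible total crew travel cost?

62

Open {#2, #3}.
  R1→#2 13, R2→#3 16, R3→#2 21, R4→#3 4, R5→#2 8  ⇒ total 62.
Compare {#2, #4}: total 69.
Compare {#3, #4}: total 72.
No size-2 selection does better; minimum is 62.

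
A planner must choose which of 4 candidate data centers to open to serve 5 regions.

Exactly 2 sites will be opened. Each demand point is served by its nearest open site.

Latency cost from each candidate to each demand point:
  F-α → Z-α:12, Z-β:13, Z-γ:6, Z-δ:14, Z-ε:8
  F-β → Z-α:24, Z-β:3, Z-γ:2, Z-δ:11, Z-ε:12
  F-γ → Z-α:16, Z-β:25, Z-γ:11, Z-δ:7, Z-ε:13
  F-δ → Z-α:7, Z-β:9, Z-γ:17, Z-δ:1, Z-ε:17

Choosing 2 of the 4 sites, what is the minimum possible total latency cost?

25

Open {F-β, F-δ}.
  Z-α→F-δ 7, Z-β→F-β 3, Z-γ→F-β 2, Z-δ→F-δ 1, Z-ε→F-β 12  ⇒ total 25.
Compare {F-α, F-δ}: total 31.
Compare {F-α, F-β}: total 36.
No size-2 selection does better; minimum is 25.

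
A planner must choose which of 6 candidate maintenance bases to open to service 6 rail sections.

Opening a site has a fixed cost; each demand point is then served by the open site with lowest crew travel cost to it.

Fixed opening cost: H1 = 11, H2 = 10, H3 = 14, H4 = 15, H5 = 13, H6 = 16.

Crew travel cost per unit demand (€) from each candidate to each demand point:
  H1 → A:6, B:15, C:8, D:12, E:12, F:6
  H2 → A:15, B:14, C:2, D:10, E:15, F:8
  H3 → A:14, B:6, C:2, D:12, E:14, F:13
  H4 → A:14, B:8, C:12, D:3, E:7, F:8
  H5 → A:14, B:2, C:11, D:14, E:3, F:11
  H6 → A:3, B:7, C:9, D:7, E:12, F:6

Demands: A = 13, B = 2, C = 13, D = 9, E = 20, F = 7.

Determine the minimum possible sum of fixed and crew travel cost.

252

Open {H2, H4, H5, H6}: assign each demand point to its cheapest open site.
  A→H6 13×3=39, B→H5 2×2=4, C→H2 13×2=26, D→H4 9×3=27, E→H5 20×3=60, F→H6 7×6=42
  crew travel cost 198, fixed 54 → total 252.
Compare {H3, H4, H5, H6}: crew travel cost 198 + fixed 58 = 256.
Compare {H1, H2, H4, H5, H6}: crew travel cost 198 + fixed 65 = 263.
Compare {H2, H3, H4, H5, H6}: crew travel cost 198 + fixed 68 = 266.
All other subsets cost ≥ 256. Minimum total cost: 252.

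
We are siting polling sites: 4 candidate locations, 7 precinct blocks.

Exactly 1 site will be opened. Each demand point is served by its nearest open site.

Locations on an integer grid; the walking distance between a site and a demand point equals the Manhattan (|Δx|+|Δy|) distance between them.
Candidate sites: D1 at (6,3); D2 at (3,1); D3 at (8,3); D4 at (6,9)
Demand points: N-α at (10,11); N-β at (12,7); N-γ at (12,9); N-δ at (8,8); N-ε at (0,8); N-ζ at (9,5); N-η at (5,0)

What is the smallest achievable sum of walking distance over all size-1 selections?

47

Open {D4}.
  N-α→D4 6, N-β→D4 8, N-γ→D4 6, N-δ→D4 3, N-ε→D4 7, N-ζ→D4 7, N-η→D4 10  ⇒ total 47.
Compare {D3}: total 55.
Compare {D1}: total 61.
No size-1 selection does better; minimum is 47.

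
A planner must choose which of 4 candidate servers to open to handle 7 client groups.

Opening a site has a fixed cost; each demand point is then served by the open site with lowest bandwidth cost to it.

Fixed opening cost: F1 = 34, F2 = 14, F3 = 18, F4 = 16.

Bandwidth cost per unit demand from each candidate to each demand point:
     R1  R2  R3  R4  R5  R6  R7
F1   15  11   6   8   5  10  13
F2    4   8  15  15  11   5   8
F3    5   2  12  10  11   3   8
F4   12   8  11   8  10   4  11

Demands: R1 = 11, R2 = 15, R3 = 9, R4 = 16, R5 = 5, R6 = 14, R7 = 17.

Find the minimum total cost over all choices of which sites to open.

522

Open {F1, F3}: assign each demand point to its cheapest open site.
  R1→F3 11×5=55, R2→F3 15×2=30, R3→F1 9×6=54, R4→F1 16×8=128, R5→F1 5×5=25, R6→F3 14×3=42, R7→F3 17×8=136
  bandwidth cost 470, fixed 52 → total 522.
Compare {F1, F2, F3}: bandwidth cost 459 + fixed 66 = 525.
Compare {F1, F3, F4}: bandwidth cost 470 + fixed 68 = 538.
Compare {F1, F2, F3, F4}: bandwidth cost 459 + fixed 82 = 541.
All other subsets cost ≥ 525. Minimum total cost: 522.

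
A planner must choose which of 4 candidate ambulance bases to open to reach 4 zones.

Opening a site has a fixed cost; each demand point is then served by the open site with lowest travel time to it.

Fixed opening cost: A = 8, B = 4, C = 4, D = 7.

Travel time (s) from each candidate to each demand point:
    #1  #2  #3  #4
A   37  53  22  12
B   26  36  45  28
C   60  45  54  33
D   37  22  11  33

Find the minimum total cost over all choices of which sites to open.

90

Open {A, B, D}: assign each demand point to its cheapest open site.
  #1→B 26, #2→D 22, #3→D 11, #4→A 12
  travel time 71, fixed 19 → total 90.
Compare {A, B, C, D}: travel time 71 + fixed 23 = 94.
Compare {A, D}: travel time 82 + fixed 15 = 97.
Compare {B, D}: travel time 87 + fixed 11 = 98.
All other subsets cost ≥ 94. Minimum total cost: 90.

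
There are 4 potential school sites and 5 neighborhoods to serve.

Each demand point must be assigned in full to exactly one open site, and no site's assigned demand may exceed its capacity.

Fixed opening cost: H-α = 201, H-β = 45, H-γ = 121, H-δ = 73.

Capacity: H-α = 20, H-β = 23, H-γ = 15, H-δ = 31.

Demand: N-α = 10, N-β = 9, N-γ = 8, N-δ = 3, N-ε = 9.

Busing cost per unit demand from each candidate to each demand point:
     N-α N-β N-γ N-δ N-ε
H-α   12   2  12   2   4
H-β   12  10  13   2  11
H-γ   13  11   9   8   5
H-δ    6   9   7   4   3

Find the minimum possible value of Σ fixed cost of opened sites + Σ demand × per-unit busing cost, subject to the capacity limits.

Open {H-β, H-δ}; cheapest assignment that respects the capacities:
  H-β (cap 23, load 12): N-β, N-δ — cost 9×10 + 3×2 = 96
  H-δ (cap 31, load 27): N-α, N-γ, N-ε — cost 10×6 + 8×7 + 9×3 = 143
  Shipping 239, fixed 118 → total 357.
  Any other capacity-feasible assignment to {H-β, H-δ} ships for at least 239.
Compare {H-α, H-δ}: its best feasible assignment gives total 441.
Compare {H-γ, H-δ}: its best feasible assignment gives total 446.
Every other set of open sites that can feasibly serve all demand totals ≥ 441 even under its best assignment. Minimum: 357.

357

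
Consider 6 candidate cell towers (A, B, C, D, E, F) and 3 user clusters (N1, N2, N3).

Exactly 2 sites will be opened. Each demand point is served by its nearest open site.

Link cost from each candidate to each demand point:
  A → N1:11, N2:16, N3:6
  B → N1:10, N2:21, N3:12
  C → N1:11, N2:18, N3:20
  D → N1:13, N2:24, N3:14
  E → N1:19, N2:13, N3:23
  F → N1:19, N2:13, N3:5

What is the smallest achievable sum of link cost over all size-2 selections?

28

Open {B, F}.
  N1→B 10, N2→F 13, N3→F 5  ⇒ total 28.
Compare {A, F}: total 29.
Compare {C, F}: total 29.
No size-2 selection does better; minimum is 28.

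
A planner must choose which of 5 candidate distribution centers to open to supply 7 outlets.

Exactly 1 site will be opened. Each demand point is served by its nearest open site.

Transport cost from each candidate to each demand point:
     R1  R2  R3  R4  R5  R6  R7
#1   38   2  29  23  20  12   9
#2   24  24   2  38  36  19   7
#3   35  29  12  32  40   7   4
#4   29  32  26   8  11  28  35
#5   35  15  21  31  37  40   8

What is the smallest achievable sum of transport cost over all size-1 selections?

133

Open {#1}.
  R1→#1 38, R2→#1 2, R3→#1 29, R4→#1 23, R5→#1 20, R6→#1 12, R7→#1 9  ⇒ total 133.
Compare {#2}: total 150.
Compare {#3}: total 159.
No size-1 selection does better; minimum is 133.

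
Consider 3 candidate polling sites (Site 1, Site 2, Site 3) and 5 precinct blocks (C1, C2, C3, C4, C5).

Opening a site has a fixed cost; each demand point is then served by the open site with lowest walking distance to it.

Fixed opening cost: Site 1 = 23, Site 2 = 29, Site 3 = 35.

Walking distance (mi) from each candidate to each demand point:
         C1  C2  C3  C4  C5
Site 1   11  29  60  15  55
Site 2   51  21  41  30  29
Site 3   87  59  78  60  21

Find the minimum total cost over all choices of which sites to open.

Open {Site 1, Site 2}: assign each demand point to its cheapest open site.
  C1→Site 1 11, C2→Site 2 21, C3→Site 2 41, C4→Site 1 15, C5→Site 2 29
  walking distance 117, fixed 52 → total 169.
Compare {Site 1}: walking distance 170 + fixed 23 = 193.
Compare {Site 1, Site 3}: walking distance 136 + fixed 58 = 194.
Compare {Site 1, Site 2, Site 3}: walking distance 109 + fixed 87 = 196.
All other subsets cost ≥ 193. Minimum total cost: 169.

169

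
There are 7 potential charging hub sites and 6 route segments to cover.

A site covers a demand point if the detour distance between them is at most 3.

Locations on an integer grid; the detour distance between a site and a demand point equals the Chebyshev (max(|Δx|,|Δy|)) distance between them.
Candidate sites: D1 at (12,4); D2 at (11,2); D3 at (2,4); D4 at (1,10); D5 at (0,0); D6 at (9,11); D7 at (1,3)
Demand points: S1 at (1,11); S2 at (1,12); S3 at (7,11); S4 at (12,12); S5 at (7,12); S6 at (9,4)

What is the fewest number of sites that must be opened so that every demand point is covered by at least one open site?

3

Coverage sets (demand points within 3 of each site):
  D1: {S6}
  D2: {S6}
  D3: {}
  D4: {S1, S2}
  D5: {}
  D6: {S3, S4, S5}
  D7: {}
No 2 sites suffice: every size-2 union leaves at least one demand point uncovered.
But {D1, D4, D6} covers everything, so the minimum is 3.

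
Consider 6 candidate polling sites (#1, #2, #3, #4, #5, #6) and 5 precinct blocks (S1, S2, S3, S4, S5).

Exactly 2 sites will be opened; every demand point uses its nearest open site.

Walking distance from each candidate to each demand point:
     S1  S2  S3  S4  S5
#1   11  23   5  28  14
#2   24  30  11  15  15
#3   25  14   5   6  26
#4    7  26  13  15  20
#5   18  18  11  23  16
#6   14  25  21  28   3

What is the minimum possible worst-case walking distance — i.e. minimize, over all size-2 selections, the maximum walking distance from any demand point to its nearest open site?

Open {#1, #3}.
  Farthest demand point is S2 at walking distance 14 (to #3); all others are ≤ 14.
With {#3, #6} the worst case is 14.
With {#2, #5} the worst case is 18.
No size-2 selection achieves below 14.

14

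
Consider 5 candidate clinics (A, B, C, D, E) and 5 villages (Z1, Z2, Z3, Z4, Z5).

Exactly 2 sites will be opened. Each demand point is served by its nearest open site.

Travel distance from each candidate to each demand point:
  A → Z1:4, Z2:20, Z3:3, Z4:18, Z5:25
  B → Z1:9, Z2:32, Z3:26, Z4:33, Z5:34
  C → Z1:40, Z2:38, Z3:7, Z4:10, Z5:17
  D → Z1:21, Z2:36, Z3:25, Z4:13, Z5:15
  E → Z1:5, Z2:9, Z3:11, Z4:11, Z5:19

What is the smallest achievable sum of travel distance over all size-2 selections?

Open {A, E}.
  Z1→A 4, Z2→E 9, Z3→A 3, Z4→E 11, Z5→E 19  ⇒ total 46.
Compare {C, E}: total 48.
Compare {D, E}: total 51.
No size-2 selection does better; minimum is 46.

46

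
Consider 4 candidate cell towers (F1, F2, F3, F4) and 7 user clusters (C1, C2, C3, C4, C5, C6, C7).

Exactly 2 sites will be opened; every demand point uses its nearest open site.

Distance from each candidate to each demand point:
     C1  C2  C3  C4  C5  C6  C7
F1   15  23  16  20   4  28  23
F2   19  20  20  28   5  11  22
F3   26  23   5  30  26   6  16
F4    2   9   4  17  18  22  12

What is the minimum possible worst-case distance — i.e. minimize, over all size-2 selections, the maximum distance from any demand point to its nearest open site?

Open {F2, F4}.
  Farthest demand point is C4 at distance 17 (to F4); all others are ≤ 17.
With {F3, F4} the worst case is 18.
With {F1, F2} the worst case is 22.
No size-2 selection achieves below 17.

17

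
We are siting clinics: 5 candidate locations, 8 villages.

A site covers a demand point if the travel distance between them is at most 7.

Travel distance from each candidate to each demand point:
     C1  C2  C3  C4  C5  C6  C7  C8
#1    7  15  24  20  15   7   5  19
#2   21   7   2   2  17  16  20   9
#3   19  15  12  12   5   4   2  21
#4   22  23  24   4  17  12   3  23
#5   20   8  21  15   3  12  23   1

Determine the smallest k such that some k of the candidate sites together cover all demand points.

3

Coverage sets (demand points within 7 of each site):
  #1: {C1, C6, C7}
  #2: {C2, C3, C4}
  #3: {C5, C6, C7}
  #4: {C4, C7}
  #5: {C5, C8}
No 2 sites suffice: every size-2 union leaves at least one demand point uncovered.
But {#1, #2, #5} covers everything, so the minimum is 3.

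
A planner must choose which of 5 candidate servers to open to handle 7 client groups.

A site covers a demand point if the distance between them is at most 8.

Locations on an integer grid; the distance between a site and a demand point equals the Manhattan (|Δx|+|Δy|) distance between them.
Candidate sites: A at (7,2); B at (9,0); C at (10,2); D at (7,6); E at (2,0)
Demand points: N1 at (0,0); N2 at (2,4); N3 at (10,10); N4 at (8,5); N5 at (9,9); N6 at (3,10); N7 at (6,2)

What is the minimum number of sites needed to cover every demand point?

2

Coverage sets (demand points within 8 of each site):
  A: {N2, N4, N7}
  B: {N4, N7}
  C: {N3, N4, N5, N7}
  D: {N2, N3, N4, N5, N6, N7}
  E: {N1, N2, N7}
No single site covers all 7 demand points.
But {D, E} covers everything, so the minimum is 2.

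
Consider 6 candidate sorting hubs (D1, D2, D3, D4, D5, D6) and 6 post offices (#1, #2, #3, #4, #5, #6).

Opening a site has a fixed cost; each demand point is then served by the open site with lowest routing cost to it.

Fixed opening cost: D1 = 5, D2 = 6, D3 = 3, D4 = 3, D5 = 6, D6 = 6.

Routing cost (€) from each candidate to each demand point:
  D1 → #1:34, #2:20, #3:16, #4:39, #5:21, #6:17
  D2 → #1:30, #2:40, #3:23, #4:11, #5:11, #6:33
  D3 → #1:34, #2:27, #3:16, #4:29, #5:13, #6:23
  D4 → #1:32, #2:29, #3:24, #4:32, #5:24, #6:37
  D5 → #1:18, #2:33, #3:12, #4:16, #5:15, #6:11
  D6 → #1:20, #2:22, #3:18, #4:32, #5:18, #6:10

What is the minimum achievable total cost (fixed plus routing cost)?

Open {D1, D2, D5}: assign each demand point to its cheapest open site.
  #1→D5 18, #2→D1 20, #3→D5 12, #4→D2 11, #5→D2 11, #6→D5 11
  routing cost 83, fixed 17 → total 100.
Compare {D2, D5, D6}: routing cost 84 + fixed 18 = 102.
Compare {D1, D5}: routing cost 92 + fixed 11 = 103.
Compare {D1, D2, D3, D5}: routing cost 83 + fixed 20 = 103.
All other subsets cost ≥ 102. Minimum total cost: 100.

100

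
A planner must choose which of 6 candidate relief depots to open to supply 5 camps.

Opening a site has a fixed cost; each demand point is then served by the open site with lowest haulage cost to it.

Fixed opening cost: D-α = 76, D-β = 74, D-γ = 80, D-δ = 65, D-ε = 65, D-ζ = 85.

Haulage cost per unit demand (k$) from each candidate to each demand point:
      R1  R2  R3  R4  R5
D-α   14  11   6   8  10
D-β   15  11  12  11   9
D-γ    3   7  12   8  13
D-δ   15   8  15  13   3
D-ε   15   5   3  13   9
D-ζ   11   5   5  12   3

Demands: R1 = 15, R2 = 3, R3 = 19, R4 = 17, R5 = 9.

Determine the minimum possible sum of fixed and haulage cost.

479

Open {D-γ, D-ε}: assign each demand point to its cheapest open site.
  R1→D-γ 15×3=45, R2→D-ε 3×5=15, R3→D-ε 19×3=57, R4→D-γ 17×8=136, R5→D-ε 9×9=81
  haulage cost 334, fixed 145 → total 479.
Compare {D-γ, D-ζ}: haulage cost 318 + fixed 165 = 483.
Compare {D-γ, D-δ, D-ε}: haulage cost 280 + fixed 210 = 490.
Compare {D-γ, D-ε, D-ζ}: haulage cost 280 + fixed 230 = 510.
All other subsets cost ≥ 483. Minimum total cost: 479.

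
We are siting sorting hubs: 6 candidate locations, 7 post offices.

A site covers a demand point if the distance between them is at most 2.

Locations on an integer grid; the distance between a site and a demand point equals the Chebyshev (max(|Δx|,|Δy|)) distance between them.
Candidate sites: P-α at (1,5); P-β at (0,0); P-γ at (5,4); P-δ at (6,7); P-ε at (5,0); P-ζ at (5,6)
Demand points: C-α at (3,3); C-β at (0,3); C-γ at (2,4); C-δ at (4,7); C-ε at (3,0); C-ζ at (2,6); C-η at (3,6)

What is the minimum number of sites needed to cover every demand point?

3

Coverage sets (demand points within 2 of each site):
  P-α: {C-α, C-β, C-γ, C-ζ, C-η}
  P-β: {}
  P-γ: {C-α, C-η}
  P-δ: {C-δ}
  P-ε: {C-ε}
  P-ζ: {C-δ, C-η}
No 2 sites suffice: every size-2 union leaves at least one demand point uncovered.
But {P-α, P-δ, P-ε} covers everything, so the minimum is 3.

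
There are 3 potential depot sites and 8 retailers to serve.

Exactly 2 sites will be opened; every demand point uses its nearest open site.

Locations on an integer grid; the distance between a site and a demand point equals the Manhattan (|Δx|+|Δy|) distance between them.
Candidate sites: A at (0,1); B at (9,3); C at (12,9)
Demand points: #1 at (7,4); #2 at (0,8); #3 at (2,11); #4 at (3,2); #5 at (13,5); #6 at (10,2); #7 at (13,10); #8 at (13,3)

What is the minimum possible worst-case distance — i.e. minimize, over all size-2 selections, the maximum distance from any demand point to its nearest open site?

12

Open {A, B}.
  Farthest demand point is #3 at distance 12 (to A); all others are ≤ 12.
With {A, C} the worst case is 12.
With {B, C} the worst case is 13.
No size-2 selection achieves below 12.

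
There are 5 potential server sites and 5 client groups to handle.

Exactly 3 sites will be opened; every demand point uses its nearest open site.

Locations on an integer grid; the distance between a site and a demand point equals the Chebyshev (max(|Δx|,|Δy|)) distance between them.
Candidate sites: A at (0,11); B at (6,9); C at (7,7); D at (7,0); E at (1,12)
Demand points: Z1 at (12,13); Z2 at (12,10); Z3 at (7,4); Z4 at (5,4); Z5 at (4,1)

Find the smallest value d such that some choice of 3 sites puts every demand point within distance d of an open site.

6

Open {A, B, C}.
  Farthest demand point is Z1 at distance 6 (to B); all others are ≤ 6.
With {A, B, D} the worst case is 6.
With {A, C, D} the worst case is 6.
No size-3 selection achieves below 6.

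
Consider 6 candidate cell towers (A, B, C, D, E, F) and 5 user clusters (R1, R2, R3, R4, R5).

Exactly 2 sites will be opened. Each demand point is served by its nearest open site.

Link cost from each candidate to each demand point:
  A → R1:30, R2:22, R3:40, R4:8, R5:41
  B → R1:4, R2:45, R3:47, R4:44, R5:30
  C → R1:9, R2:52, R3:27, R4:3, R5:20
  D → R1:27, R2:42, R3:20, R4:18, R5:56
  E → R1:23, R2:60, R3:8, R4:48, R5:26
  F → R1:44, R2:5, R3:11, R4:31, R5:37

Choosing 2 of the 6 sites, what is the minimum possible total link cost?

Open {C, F}.
  R1→C 9, R2→F 5, R3→F 11, R4→C 3, R5→C 20  ⇒ total 48.
Compare {A, C}: total 81.
Compare {B, F}: total 81.
No size-2 selection does better; minimum is 48.

48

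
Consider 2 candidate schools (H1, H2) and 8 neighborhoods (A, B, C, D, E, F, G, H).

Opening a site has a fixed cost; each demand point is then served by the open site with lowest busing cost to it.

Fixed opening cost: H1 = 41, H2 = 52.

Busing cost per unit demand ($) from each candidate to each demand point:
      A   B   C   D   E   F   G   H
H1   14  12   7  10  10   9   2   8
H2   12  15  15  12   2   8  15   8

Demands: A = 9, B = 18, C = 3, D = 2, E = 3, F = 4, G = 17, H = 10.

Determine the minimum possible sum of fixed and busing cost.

Open {H1}: assign each demand point to its cheapest open site.
  A→H1 9×14=126, B→H1 18×12=216, C→H1 3×7=21, D→H1 2×10=20, E→H1 3×10=30, F→H1 4×9=36, G→H1 17×2=34, H→H1 10×8=80
  busing cost 563, fixed 41 → total 604.
Compare {H1, H2}: busing cost 517 + fixed 93 = 610.
Compare {H2}: busing cost 820 + fixed 52 = 872.

604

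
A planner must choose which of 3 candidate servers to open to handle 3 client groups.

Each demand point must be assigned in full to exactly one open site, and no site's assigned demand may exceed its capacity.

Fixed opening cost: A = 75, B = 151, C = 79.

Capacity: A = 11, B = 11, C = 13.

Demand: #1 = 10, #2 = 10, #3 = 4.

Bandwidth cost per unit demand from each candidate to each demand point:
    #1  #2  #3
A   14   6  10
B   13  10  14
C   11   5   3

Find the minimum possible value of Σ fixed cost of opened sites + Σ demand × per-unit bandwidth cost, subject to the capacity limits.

507

Open {A, B, C}; cheapest assignment that respects the capacities:
  A (cap 11, load 10): #2 — cost 10×6 = 60
  B (cap 11, load 10): #1 — cost 10×13 = 130
  C (cap 13, load 4): #3 — cost 4×3 = 12
  Shipping 202, fixed 305 → total 507.
  Any other capacity-feasible assignment to {A, B, C} ships for at least 202.
Total demand is 24; every other set of sites either has combined capacity below 24 or cannot fit the demands without splitting one across sites, so {A, B, C} is the only feasible choice of open sites. Minimum: 507.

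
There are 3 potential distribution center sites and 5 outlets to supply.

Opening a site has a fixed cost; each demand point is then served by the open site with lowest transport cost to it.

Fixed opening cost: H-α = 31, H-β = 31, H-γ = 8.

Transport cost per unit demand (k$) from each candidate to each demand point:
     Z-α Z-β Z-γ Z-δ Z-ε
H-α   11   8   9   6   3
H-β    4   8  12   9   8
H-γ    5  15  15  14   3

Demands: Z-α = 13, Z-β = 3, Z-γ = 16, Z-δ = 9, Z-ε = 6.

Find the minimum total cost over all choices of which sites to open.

Open {H-α, H-γ}: assign each demand point to its cheapest open site.
  Z-α→H-γ 13×5=65, Z-β→H-α 3×8=24, Z-γ→H-α 16×9=144, Z-δ→H-α 9×6=54, Z-ε→H-α 6×3=18
  transport cost 305, fixed 39 → total 344.
Compare {H-α, H-β}: transport cost 292 + fixed 62 = 354.
Compare {H-α, H-β, H-γ}: transport cost 292 + fixed 70 = 362.
Compare {H-β, H-γ}: transport cost 367 + fixed 39 = 406.
All other subsets cost ≥ 354. Minimum total cost: 344.

344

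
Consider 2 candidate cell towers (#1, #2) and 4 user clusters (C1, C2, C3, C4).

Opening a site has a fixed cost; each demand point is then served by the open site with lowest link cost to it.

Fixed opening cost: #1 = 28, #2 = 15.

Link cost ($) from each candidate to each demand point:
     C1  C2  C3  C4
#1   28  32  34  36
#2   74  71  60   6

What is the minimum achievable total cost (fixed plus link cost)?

Open {#1, #2}: assign each demand point to its cheapest open site.
  C1→#1 28, C2→#1 32, C3→#1 34, C4→#2 6
  link cost 100, fixed 43 → total 143.
Compare {#1}: link cost 130 + fixed 28 = 158.
Compare {#2}: link cost 211 + fixed 15 = 226.

143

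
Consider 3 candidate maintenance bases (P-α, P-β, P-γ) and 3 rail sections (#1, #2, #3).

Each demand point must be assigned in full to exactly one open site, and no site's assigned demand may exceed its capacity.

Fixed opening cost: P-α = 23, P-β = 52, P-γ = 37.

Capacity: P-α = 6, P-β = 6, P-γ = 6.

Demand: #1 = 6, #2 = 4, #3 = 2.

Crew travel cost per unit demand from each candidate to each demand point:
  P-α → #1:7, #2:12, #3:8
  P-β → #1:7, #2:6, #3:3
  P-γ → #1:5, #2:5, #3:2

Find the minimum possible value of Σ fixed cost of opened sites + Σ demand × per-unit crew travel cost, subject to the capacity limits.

126

Open {P-α, P-γ}; cheapest assignment that respects the capacities:
  P-α (cap 6, load 6): #1 — cost 6×7 = 42
  P-γ (cap 6, load 6): #2, #3 — cost 4×5 + 2×2 = 24
  Shipping 66, fixed 60 → total 126.
  Any other capacity-feasible assignment to {P-α, P-γ} ships for at least 66.
Compare {P-α, P-β}: its best feasible assignment gives total 147.
Compare {P-β, P-γ}: its best feasible assignment gives total 149.
Every other set of open sites that can feasibly serve all demand totals ≥ 147 even under its best assignment. Minimum: 126.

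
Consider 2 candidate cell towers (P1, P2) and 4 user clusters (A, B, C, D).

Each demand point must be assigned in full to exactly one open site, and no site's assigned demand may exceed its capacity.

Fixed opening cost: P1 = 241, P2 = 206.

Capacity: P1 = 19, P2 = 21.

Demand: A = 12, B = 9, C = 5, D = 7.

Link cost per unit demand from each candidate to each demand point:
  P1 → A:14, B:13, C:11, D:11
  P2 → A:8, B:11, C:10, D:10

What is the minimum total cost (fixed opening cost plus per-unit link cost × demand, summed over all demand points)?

774

Open {P1, P2}; cheapest assignment that respects the capacities:
  P1 (cap 19, load 12): C, D — cost 5×11 + 7×11 = 132
  P2 (cap 21, load 21): A, B — cost 12×8 + 9×11 = 195
  Shipping 327, fixed 447 → total 774.
  Any other capacity-feasible assignment to {P1, P2} ships for at least 327.
Total demand is 33 and no other set of sites has combined capacity ≥ 33, so {P1, P2} is the only feasible choice of open sites. Minimum: 774.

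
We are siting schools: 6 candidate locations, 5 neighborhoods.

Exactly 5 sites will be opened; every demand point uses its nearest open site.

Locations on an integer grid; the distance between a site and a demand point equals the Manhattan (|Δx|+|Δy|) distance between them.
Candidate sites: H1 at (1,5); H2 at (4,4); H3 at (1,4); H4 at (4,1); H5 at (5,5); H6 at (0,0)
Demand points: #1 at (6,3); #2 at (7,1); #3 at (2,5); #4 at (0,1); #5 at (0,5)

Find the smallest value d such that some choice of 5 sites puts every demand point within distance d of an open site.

Open {H1, H2, H3, H4, H6}.
  Farthest demand point is #1 at distance 3 (to H2); all others are ≤ 3.
With {H1, H2, H4, H5, H6} the worst case is 3.
With {H1, H3, H4, H5, H6} the worst case is 3.
No size-5 selection achieves below 3.

3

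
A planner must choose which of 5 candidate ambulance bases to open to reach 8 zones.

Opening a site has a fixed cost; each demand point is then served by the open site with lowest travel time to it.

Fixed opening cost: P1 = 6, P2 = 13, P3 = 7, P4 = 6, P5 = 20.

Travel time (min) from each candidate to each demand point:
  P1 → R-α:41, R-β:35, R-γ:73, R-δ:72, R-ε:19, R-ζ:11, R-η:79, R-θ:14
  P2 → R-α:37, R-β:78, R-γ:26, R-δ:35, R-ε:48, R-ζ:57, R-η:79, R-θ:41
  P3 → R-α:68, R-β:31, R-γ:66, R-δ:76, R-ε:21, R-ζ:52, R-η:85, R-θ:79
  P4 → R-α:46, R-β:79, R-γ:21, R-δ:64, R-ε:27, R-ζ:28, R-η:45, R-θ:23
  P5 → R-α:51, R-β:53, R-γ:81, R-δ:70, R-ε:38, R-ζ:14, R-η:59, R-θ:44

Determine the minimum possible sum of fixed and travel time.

Open {P1, P2, P4}: assign each demand point to its cheapest open site.
  R-α→P2 37, R-β→P1 35, R-γ→P4 21, R-δ→P2 35, R-ε→P1 19, R-ζ→P1 11, R-η→P4 45, R-θ→P1 14
  travel time 217, fixed 25 → total 242.
Compare {P1, P2, P3, P4}: travel time 213 + fixed 32 = 245.
Compare {P1, P4}: travel time 250 + fixed 12 = 262.
Compare {P1, P2, P4, P5}: travel time 217 + fixed 45 = 262.
All other subsets cost ≥ 245. Minimum total cost: 242.

242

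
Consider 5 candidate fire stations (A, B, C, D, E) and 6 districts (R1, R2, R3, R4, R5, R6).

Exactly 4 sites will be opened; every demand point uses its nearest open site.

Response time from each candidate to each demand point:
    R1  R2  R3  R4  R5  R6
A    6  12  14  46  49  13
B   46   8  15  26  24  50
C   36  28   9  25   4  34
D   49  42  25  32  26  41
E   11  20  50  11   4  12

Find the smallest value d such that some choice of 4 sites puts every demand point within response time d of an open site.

Open {A, B, C, E}.
  Farthest demand point is R6 at response time 12 (to E); all others are ≤ 12.
With {A, C, D, E} the worst case is 12.
With {B, C, D, E} the worst case is 12.
No size-4 selection achieves below 12.

12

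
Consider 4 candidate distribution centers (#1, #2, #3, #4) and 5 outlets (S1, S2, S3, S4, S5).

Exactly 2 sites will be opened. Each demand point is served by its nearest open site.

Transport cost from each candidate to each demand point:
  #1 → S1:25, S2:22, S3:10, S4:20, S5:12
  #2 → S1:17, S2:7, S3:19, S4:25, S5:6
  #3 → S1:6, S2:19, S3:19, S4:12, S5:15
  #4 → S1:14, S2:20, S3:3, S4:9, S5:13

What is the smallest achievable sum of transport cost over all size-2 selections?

Open {#2, #4}.
  S1→#4 14, S2→#2 7, S3→#4 3, S4→#4 9, S5→#2 6  ⇒ total 39.
Compare {#2, #3}: total 50.
Compare {#3, #4}: total 50.
No size-2 selection does better; minimum is 39.

39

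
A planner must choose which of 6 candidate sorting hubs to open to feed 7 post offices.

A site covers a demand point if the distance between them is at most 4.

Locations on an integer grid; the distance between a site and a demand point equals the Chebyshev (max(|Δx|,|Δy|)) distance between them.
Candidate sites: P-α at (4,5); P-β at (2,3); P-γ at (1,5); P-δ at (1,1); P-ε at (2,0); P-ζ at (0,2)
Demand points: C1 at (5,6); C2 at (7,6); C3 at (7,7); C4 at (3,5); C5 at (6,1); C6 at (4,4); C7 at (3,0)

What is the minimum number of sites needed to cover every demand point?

Coverage sets (demand points within 4 of each site):
  P-α: {C1, C2, C3, C4, C5, C6}
  P-β: {C1, C4, C5, C6, C7}
  P-γ: {C1, C4, C6}
  P-δ: {C4, C6, C7}
  P-ε: {C5, C6, C7}
  P-ζ: {C4, C6, C7}
No single site covers all 7 demand points.
But {P-α, P-β} covers everything, so the minimum is 2.

2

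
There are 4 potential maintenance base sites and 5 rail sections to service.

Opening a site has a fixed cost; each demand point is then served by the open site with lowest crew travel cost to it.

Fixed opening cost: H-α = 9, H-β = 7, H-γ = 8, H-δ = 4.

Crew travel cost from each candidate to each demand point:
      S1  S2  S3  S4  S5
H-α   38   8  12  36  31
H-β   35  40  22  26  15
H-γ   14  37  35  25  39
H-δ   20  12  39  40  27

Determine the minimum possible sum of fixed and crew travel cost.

Open {H-α, H-β, H-γ}: assign each demand point to its cheapest open site.
  S1→H-γ 14, S2→H-α 8, S3→H-α 12, S4→H-γ 25, S5→H-β 15
  crew travel cost 74, fixed 24 → total 98.
Compare {H-α, H-β, H-δ}: crew travel cost 81 + fixed 20 = 101.
Compare {H-α, H-β, H-γ, H-δ}: crew travel cost 74 + fixed 28 = 102.
Compare {H-β, H-δ}: crew travel cost 95 + fixed 11 = 106.
All other subsets cost ≥ 101. Minimum total cost: 98.

98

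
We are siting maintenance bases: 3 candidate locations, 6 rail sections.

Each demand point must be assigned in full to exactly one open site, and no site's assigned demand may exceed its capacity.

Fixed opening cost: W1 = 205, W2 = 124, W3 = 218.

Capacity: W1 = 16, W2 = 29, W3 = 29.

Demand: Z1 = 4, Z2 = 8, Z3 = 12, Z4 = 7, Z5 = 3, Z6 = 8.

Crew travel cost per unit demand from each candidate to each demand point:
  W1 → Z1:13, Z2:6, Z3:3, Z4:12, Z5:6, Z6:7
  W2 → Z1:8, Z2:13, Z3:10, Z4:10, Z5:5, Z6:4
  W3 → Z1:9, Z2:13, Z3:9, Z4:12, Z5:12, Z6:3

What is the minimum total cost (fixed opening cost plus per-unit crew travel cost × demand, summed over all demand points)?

621

Open {W1, W2}; cheapest assignment that respects the capacities:
  W1 (cap 16, load 15): Z3, Z5 — cost 12×3 + 3×6 = 54
  W2 (cap 29, load 27): Z1, Z2, Z4, Z6 — cost 4×8 + 8×13 + 7×10 + 8×4 = 238
  Shipping 292, fixed 329 → total 621.
  Any other capacity-feasible assignment to {W1, W2} ships for at least 292.
Compare {W2, W3}: its best feasible assignment gives total 695.
Compare {W1, W3}: its best feasible assignment gives total 725.
Every other set of open sites that can feasibly serve all demand totals ≥ 695 even under its best assignment. Minimum: 621.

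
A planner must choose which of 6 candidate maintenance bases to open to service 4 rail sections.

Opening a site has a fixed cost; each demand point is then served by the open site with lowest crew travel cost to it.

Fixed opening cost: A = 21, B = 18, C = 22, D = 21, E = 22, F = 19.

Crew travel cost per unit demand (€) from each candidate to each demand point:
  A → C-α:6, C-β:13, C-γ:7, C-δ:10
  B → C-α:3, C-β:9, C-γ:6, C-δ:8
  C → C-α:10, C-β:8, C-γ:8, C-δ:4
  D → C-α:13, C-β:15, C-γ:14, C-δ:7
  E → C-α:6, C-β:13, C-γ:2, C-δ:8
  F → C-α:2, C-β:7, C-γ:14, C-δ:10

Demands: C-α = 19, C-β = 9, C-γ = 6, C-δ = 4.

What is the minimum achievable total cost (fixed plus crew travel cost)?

Open {E, F}: assign each demand point to its cheapest open site.
  C-α→F 19×2=38, C-β→F 9×7=63, C-γ→E 6×2=12, C-δ→E 4×8=32
  crew travel cost 145, fixed 41 → total 186.
Compare {C, E, F}: crew travel cost 129 + fixed 63 = 192.
Compare {D, E, F}: crew travel cost 141 + fixed 62 = 203.
Compare {B, E, F}: crew travel cost 145 + fixed 59 = 204.
All other subsets cost ≥ 192. Minimum total cost: 186.

186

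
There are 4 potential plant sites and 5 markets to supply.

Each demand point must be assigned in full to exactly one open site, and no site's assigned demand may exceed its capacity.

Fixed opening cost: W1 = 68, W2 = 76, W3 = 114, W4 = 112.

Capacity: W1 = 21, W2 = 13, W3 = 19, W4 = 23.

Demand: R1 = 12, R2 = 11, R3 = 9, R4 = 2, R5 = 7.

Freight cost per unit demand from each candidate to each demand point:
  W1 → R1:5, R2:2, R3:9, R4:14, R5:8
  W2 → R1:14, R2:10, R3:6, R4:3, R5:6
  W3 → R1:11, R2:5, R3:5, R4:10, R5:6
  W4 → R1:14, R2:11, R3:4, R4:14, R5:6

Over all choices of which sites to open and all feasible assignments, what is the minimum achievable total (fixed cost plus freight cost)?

Open {W1, W2, W3}; cheapest assignment that respects the capacities:
  W1 (cap 21, load 12): R1 — cost 12×5 = 60
  W2 (cap 13, load 11): R3, R4 — cost 9×6 + 2×3 = 60
  W3 (cap 19, load 18): R2, R5 — cost 11×5 + 7×6 = 97
  Shipping 217, fixed 258 → total 475.
  Any other capacity-feasible assignment to {W1, W2, W3} ships for at least 217.
Compare {W1, W4}: its best feasible assignment gives total 481.
Compare {W1, W3, W4}: its best feasible assignment gives total 507.
Every other set of open sites that can feasibly serve all demand totals ≥ 481 even under its best assignment. Minimum: 475.

475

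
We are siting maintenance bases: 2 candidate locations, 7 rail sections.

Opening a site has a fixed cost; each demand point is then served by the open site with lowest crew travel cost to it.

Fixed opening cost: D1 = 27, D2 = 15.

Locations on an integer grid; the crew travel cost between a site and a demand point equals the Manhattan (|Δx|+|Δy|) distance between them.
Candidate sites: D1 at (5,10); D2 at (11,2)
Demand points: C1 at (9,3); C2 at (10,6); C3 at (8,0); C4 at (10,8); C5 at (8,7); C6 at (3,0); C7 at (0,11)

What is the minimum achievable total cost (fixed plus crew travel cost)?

73

Open {D2}: assign each demand point to its cheapest open site.
  C1→D2 3, C2→D2 5, C3→D2 5, C4→D2 7, C5→D2 8, C6→D2 10, C7→D2 20
  crew travel cost 58, fixed 15 → total 73.
Compare {D1, D2}: crew travel cost 42 + fixed 42 = 84.
Compare {D1}: crew travel cost 64 + fixed 27 = 91.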